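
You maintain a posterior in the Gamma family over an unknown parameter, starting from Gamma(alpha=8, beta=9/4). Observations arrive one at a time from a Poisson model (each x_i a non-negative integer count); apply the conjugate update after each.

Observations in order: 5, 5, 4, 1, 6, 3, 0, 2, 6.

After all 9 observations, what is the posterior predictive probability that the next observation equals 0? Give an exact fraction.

1344313472276061687044450174711376326749814325012266635894775390625/40536215597144386832065866109016673800875222251012083746192454448001

obs 1: x=5 → posterior Gamma(13, 13/4)
obs 2: x=5 → posterior Gamma(18, 17/4)
obs 3: x=4 → posterior Gamma(22, 21/4)
obs 4: x=1 → posterior Gamma(23, 25/4)
obs 5: x=6 → posterior Gamma(29, 29/4)
obs 6: x=3 → posterior Gamma(32, 33/4)
obs 7: x=0 → posterior Gamma(32, 37/4)
obs 8: x=2 → posterior Gamma(34, 41/4)
obs 9: x=6 → posterior Gamma(40, 45/4)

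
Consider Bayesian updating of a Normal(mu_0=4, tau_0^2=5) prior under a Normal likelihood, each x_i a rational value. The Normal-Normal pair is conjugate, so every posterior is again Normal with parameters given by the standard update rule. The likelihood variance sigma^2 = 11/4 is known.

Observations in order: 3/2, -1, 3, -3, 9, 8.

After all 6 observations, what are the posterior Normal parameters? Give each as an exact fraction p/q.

obs 1: x=3/2 → posterior Normal(74/31, 55/31)
obs 2: x=-1 → posterior Normal(18/17, 55/51)
obs 3: x=3 → posterior Normal(114/71, 55/71)
obs 4: x=-3 → posterior Normal(54/91, 55/91)
obs 5: x=9 → posterior Normal(78/37, 55/111)
obs 6: x=8 → posterior Normal(394/131, 55/131)

mu_0=394/131, tau_0^2=55/131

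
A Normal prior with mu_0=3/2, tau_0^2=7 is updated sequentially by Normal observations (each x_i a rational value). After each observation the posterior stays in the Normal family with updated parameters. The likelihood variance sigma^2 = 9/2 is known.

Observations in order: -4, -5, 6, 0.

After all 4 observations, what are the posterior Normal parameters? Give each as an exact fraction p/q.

obs 1: x=-4 → posterior Normal(-85/46, 63/23)
obs 2: x=-5 → posterior Normal(-225/74, 63/37)
obs 3: x=6 → posterior Normal(-19/34, 21/17)
obs 4: x=0 → posterior Normal(-57/130, 63/65)

mu_0=-57/130, tau_0^2=63/65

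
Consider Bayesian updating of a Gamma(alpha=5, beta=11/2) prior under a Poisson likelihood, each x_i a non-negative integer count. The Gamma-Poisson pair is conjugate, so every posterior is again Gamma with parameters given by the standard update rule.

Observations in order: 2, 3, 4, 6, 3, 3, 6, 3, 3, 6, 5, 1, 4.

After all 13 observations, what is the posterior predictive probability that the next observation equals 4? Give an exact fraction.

1127865749484001846439501611017872728311701962840570241780643097251433424504547508342433120/7085711135232698908247826820377122108036231393320332924960775076227128632705190138278839203

obs 1: x=2 → posterior Gamma(7, 13/2)
obs 2: x=3 → posterior Gamma(10, 15/2)
obs 3: x=4 → posterior Gamma(14, 17/2)
obs 4: x=6 → posterior Gamma(20, 19/2)
obs 5: x=3 → posterior Gamma(23, 21/2)
obs 6: x=3 → posterior Gamma(26, 23/2)
obs 7: x=6 → posterior Gamma(32, 25/2)
obs 8: x=3 → posterior Gamma(35, 27/2)
obs 9: x=3 → posterior Gamma(38, 29/2)
obs 10: x=6 → posterior Gamma(44, 31/2)
obs 11: x=5 → posterior Gamma(49, 33/2)
obs 12: x=1 → posterior Gamma(50, 35/2)
obs 13: x=4 → posterior Gamma(54, 37/2)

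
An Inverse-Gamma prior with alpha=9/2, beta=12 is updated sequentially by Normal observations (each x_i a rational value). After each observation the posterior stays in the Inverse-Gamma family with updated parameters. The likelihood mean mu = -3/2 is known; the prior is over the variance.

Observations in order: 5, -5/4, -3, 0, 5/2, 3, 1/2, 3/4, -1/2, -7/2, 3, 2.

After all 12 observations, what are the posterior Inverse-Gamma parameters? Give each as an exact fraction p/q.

alpha=21/2, beta=1229/16

obs 1: x=5 → posterior Inverse-Gamma(5, 265/8)
obs 2: x=-5/4 → posterior Inverse-Gamma(11/2, 1061/32)
obs 3: x=-3 → posterior Inverse-Gamma(6, 1097/32)
obs 4: x=0 → posterior Inverse-Gamma(13/2, 1133/32)
obs 5: x=5/2 → posterior Inverse-Gamma(7, 1389/32)
obs 6: x=3 → posterior Inverse-Gamma(15/2, 1713/32)
obs 7: x=1/2 → posterior Inverse-Gamma(8, 1777/32)
obs 8: x=3/4 → posterior Inverse-Gamma(17/2, 929/16)
obs 9: x=-1/2 → posterior Inverse-Gamma(9, 937/16)
obs 10: x=-7/2 → posterior Inverse-Gamma(19/2, 969/16)
obs 11: x=3 → posterior Inverse-Gamma(10, 1131/16)
obs 12: x=2 → posterior Inverse-Gamma(21/2, 1229/16)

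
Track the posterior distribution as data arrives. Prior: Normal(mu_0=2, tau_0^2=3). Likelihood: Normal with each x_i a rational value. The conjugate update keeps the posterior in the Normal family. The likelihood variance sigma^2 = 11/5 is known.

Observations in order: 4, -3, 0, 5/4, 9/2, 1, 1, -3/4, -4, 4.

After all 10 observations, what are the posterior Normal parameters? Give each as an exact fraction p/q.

mu_0=142/161, tau_0^2=33/161

obs 1: x=4 → posterior Normal(41/13, 33/26)
obs 2: x=-3 → posterior Normal(37/41, 33/41)
obs 3: x=0 → posterior Normal(37/56, 33/56)
obs 4: x=5/4 → posterior Normal(223/284, 33/71)
obs 5: x=9/2 → posterior Normal(493/344, 33/86)
obs 6: x=1 → posterior Normal(553/404, 33/101)
obs 7: x=1 → posterior Normal(613/464, 33/116)
obs 8: x=-3/4 → posterior Normal(142/131, 33/131)
obs 9: x=-4 → posterior Normal(41/73, 33/146)
obs 10: x=4 → posterior Normal(142/161, 33/161)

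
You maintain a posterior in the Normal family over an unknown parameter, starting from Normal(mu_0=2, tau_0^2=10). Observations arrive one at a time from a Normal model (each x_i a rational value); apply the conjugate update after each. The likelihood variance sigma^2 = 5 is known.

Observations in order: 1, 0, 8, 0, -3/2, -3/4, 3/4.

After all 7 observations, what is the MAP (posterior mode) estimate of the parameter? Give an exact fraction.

17/15

obs 1: x=1 → posterior Normal(4/3, 10/3)
obs 2: x=0 → posterior Normal(4/5, 2)
obs 3: x=8 → posterior Normal(20/7, 10/7)
obs 4: x=0 → posterior Normal(20/9, 10/9)
obs 5: x=-3/2 → posterior Normal(17/11, 10/11)
obs 6: x=-3/4 → posterior Normal(31/26, 10/13)
obs 7: x=3/4 → posterior Normal(17/15, 2/3)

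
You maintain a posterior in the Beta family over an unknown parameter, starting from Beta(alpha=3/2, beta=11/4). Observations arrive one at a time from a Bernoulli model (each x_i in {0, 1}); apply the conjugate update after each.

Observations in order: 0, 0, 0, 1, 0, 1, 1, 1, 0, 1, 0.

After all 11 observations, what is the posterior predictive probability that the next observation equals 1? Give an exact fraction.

obs 1: x=0 → posterior Beta(3/2, 15/4)
obs 2: x=0 → posterior Beta(3/2, 19/4)
obs 3: x=0 → posterior Beta(3/2, 23/4)
obs 4: x=1 → posterior Beta(5/2, 23/4)
obs 5: x=0 → posterior Beta(5/2, 27/4)
obs 6: x=1 → posterior Beta(7/2, 27/4)
obs 7: x=1 → posterior Beta(9/2, 27/4)
obs 8: x=1 → posterior Beta(11/2, 27/4)
obs 9: x=0 → posterior Beta(11/2, 31/4)
obs 10: x=1 → posterior Beta(13/2, 31/4)
obs 11: x=0 → posterior Beta(13/2, 35/4)

26/61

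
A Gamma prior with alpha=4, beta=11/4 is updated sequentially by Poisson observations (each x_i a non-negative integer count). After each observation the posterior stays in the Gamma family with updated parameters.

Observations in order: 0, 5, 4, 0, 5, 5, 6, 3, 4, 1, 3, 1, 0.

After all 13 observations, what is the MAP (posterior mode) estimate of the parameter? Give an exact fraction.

160/63

obs 1: x=0 → posterior Gamma(4, 15/4)
obs 2: x=5 → posterior Gamma(9, 19/4)
obs 3: x=4 → posterior Gamma(13, 23/4)
obs 4: x=0 → posterior Gamma(13, 27/4)
obs 5: x=5 → posterior Gamma(18, 31/4)
obs 6: x=5 → posterior Gamma(23, 35/4)
obs 7: x=6 → posterior Gamma(29, 39/4)
obs 8: x=3 → posterior Gamma(32, 43/4)
obs 9: x=4 → posterior Gamma(36, 47/4)
obs 10: x=1 → posterior Gamma(37, 51/4)
obs 11: x=3 → posterior Gamma(40, 55/4)
obs 12: x=1 → posterior Gamma(41, 59/4)
obs 13: x=0 → posterior Gamma(41, 63/4)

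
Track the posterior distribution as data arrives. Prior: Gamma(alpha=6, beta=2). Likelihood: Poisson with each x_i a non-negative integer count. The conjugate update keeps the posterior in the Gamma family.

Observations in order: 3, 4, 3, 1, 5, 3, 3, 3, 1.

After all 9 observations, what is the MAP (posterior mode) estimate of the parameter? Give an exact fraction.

31/11

obs 1: x=3 → posterior Gamma(9, 3)
obs 2: x=4 → posterior Gamma(13, 4)
obs 3: x=3 → posterior Gamma(16, 5)
obs 4: x=1 → posterior Gamma(17, 6)
obs 5: x=5 → posterior Gamma(22, 7)
obs 6: x=3 → posterior Gamma(25, 8)
obs 7: x=3 → posterior Gamma(28, 9)
obs 8: x=3 → posterior Gamma(31, 10)
obs 9: x=1 → posterior Gamma(32, 11)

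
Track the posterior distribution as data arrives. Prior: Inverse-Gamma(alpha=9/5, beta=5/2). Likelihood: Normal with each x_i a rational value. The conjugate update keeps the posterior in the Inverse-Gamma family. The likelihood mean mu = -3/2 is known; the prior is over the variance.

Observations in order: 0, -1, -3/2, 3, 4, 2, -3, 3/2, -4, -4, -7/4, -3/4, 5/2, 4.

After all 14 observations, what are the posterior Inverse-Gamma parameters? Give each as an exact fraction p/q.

obs 1: x=0 → posterior Inverse-Gamma(23/10, 29/8)
obs 2: x=-1 → posterior Inverse-Gamma(14/5, 15/4)
obs 3: x=-3/2 → posterior Inverse-Gamma(33/10, 15/4)
obs 4: x=3 → posterior Inverse-Gamma(19/5, 111/8)
obs 5: x=4 → posterior Inverse-Gamma(43/10, 29)
obs 6: x=2 → posterior Inverse-Gamma(24/5, 281/8)
obs 7: x=-3 → posterior Inverse-Gamma(53/10, 145/4)
obs 8: x=3/2 → posterior Inverse-Gamma(29/5, 163/4)
obs 9: x=-4 → posterior Inverse-Gamma(63/10, 351/8)
obs 10: x=-4 → posterior Inverse-Gamma(34/5, 47)
obs 11: x=-7/4 → posterior Inverse-Gamma(73/10, 1505/32)
obs 12: x=-3/4 → posterior Inverse-Gamma(39/5, 757/16)
obs 13: x=5/2 → posterior Inverse-Gamma(83/10, 885/16)
obs 14: x=4 → posterior Inverse-Gamma(44/5, 1127/16)

alpha=44/5, beta=1127/16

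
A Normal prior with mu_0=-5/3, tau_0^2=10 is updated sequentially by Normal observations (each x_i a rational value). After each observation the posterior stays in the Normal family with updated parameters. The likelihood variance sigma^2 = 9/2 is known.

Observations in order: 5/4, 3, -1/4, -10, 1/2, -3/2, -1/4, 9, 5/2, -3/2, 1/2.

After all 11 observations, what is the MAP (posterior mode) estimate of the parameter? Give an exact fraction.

50/229

obs 1: x=5/4 → posterior Normal(10/29, 90/29)
obs 2: x=3 → posterior Normal(10/7, 90/49)
obs 3: x=-1/4 → posterior Normal(65/69, 30/23)
obs 4: x=-10 → posterior Normal(-135/89, 90/89)
obs 5: x=1/2 → posterior Normal(-125/109, 90/109)
obs 6: x=-3/2 → posterior Normal(-155/129, 30/43)
obs 7: x=-1/4 → posterior Normal(-160/149, 90/149)
obs 8: x=9 → posterior Normal(20/169, 90/169)
obs 9: x=5/2 → posterior Normal(10/27, 10/21)
obs 10: x=-3/2 → posterior Normal(40/209, 90/209)
obs 11: x=1/2 → posterior Normal(50/229, 90/229)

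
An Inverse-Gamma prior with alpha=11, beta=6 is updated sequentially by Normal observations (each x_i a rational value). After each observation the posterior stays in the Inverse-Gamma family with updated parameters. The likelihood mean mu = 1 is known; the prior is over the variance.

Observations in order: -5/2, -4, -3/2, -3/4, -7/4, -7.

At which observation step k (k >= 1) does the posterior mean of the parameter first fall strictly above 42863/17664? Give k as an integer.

k = 4

obs 1: x=-5/2 → posterior Inverse-Gamma(23/2, 97/8)
obs 2: x=-4 → posterior Inverse-Gamma(12, 197/8)
obs 3: x=-3/2 → posterior Inverse-Gamma(25/2, 111/4)
obs 4: x=-3/4 → posterior Inverse-Gamma(13, 937/32)
obs 5: x=-7/4 → posterior Inverse-Gamma(27/2, 529/16)
obs 6: x=-7 → posterior Inverse-Gamma(14, 1041/16)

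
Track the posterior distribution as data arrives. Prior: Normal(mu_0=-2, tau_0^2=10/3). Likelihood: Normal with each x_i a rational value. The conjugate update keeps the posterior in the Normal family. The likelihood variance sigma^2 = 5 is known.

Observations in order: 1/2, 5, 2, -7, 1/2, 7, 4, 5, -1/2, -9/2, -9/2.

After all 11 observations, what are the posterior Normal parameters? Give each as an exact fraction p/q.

obs 1: x=1/2 → posterior Normal(-1, 2)
obs 2: x=5 → posterior Normal(5/7, 10/7)
obs 3: x=2 → posterior Normal(1, 10/9)
obs 4: x=-7 → posterior Normal(-5/11, 10/11)
obs 5: x=1/2 → posterior Normal(-4/13, 10/13)
obs 6: x=7 → posterior Normal(2/3, 2/3)
obs 7: x=4 → posterior Normal(18/17, 10/17)
obs 8: x=5 → posterior Normal(28/19, 10/19)
obs 9: x=-1/2 → posterior Normal(9/7, 10/21)
obs 10: x=-9/2 → posterior Normal(18/23, 10/23)
obs 11: x=-9/2 → posterior Normal(9/25, 2/5)

mu_0=9/25, tau_0^2=2/5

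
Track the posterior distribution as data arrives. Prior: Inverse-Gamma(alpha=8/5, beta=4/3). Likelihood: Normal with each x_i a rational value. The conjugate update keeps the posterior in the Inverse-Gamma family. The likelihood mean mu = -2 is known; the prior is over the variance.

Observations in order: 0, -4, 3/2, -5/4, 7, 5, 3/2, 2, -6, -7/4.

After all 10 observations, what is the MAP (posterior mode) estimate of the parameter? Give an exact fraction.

obs 1: x=0 → posterior Inverse-Gamma(21/10, 10/3)
obs 2: x=-4 → posterior Inverse-Gamma(13/5, 16/3)
obs 3: x=3/2 → posterior Inverse-Gamma(31/10, 275/24)
obs 4: x=-5/4 → posterior Inverse-Gamma(18/5, 1127/96)
obs 5: x=7 → posterior Inverse-Gamma(41/10, 5015/96)
obs 6: x=5 → posterior Inverse-Gamma(23/5, 7367/96)
obs 7: x=3/2 → posterior Inverse-Gamma(51/10, 7955/96)
obs 8: x=2 → posterior Inverse-Gamma(28/5, 8723/96)
obs 9: x=-6 → posterior Inverse-Gamma(61/10, 9491/96)
obs 10: x=-7/4 → posterior Inverse-Gamma(33/5, 4747/48)

23735/1824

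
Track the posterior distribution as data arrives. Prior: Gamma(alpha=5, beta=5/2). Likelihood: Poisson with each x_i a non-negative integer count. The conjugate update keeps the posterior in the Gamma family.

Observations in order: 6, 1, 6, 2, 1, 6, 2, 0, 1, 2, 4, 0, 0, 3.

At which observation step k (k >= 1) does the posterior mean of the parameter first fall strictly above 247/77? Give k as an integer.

k = 3

obs 1: x=6 → posterior Gamma(11, 7/2)
obs 2: x=1 → posterior Gamma(12, 9/2)
obs 3: x=6 → posterior Gamma(18, 11/2)
obs 4: x=2 → posterior Gamma(20, 13/2)
obs 5: x=1 → posterior Gamma(21, 15/2)
obs 6: x=6 → posterior Gamma(27, 17/2)
obs 7: x=2 → posterior Gamma(29, 19/2)
obs 8: x=0 → posterior Gamma(29, 21/2)
obs 9: x=1 → posterior Gamma(30, 23/2)
obs 10: x=2 → posterior Gamma(32, 25/2)
obs 11: x=4 → posterior Gamma(36, 27/2)
obs 12: x=0 → posterior Gamma(36, 29/2)
obs 13: x=0 → posterior Gamma(36, 31/2)
obs 14: x=3 → posterior Gamma(39, 33/2)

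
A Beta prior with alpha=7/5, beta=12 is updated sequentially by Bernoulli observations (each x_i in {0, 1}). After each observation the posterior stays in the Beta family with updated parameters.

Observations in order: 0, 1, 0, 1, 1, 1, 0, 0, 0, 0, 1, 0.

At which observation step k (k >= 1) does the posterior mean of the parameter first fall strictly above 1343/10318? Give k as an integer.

k = 2

obs 1: x=0 → posterior Beta(7/5, 13)
obs 2: x=1 → posterior Beta(12/5, 13)
obs 3: x=0 → posterior Beta(12/5, 14)
obs 4: x=1 → posterior Beta(17/5, 14)
obs 5: x=1 → posterior Beta(22/5, 14)
obs 6: x=1 → posterior Beta(27/5, 14)
obs 7: x=0 → posterior Beta(27/5, 15)
obs 8: x=0 → posterior Beta(27/5, 16)
obs 9: x=0 → posterior Beta(27/5, 17)
obs 10: x=0 → posterior Beta(27/5, 18)
obs 11: x=1 → posterior Beta(32/5, 18)
obs 12: x=0 → posterior Beta(32/5, 19)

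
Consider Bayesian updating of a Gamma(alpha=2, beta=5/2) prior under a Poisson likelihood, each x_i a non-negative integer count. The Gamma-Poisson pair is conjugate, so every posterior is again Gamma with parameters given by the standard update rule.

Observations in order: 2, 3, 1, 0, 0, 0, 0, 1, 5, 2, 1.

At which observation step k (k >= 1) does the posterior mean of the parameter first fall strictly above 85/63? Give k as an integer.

k = 2

obs 1: x=2 → posterior Gamma(4, 7/2)
obs 2: x=3 → posterior Gamma(7, 9/2)
obs 3: x=1 → posterior Gamma(8, 11/2)
obs 4: x=0 → posterior Gamma(8, 13/2)
obs 5: x=0 → posterior Gamma(8, 15/2)
obs 6: x=0 → posterior Gamma(8, 17/2)
obs 7: x=0 → posterior Gamma(8, 19/2)
obs 8: x=1 → posterior Gamma(9, 21/2)
obs 9: x=5 → posterior Gamma(14, 23/2)
obs 10: x=2 → posterior Gamma(16, 25/2)
obs 11: x=1 → posterior Gamma(17, 27/2)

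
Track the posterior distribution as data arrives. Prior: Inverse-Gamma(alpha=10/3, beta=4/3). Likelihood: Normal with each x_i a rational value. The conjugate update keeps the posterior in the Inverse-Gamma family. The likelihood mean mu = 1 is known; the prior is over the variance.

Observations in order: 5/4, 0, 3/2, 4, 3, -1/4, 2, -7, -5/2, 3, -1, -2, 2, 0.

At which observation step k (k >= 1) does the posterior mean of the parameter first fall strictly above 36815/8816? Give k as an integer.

obs 1: x=5/4 → posterior Inverse-Gamma(23/6, 131/96)
obs 2: x=0 → posterior Inverse-Gamma(13/3, 179/96)
obs 3: x=3/2 → posterior Inverse-Gamma(29/6, 191/96)
obs 4: x=4 → posterior Inverse-Gamma(16/3, 623/96)
obs 5: x=3 → posterior Inverse-Gamma(35/6, 815/96)
obs 6: x=-1/4 → posterior Inverse-Gamma(19/3, 445/48)
obs 7: x=2 → posterior Inverse-Gamma(41/6, 469/48)
obs 8: x=-7 → posterior Inverse-Gamma(22/3, 2005/48)
obs 9: x=-5/2 → posterior Inverse-Gamma(47/6, 2299/48)
obs 10: x=3 → posterior Inverse-Gamma(25/3, 2395/48)
obs 11: x=-1 → posterior Inverse-Gamma(53/6, 2491/48)
obs 12: x=-2 → posterior Inverse-Gamma(28/3, 2707/48)
obs 13: x=2 → posterior Inverse-Gamma(59/6, 2731/48)
obs 14: x=0 → posterior Inverse-Gamma(31/3, 2755/48)

k = 8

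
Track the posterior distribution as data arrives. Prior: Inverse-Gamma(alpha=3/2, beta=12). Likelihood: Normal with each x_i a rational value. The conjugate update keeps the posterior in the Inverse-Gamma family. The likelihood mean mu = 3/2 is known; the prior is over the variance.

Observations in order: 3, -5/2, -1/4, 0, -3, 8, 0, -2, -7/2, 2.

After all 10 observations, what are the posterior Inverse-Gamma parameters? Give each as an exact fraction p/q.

obs 1: x=3 → posterior Inverse-Gamma(2, 105/8)
obs 2: x=-5/2 → posterior Inverse-Gamma(5/2, 169/8)
obs 3: x=-1/4 → posterior Inverse-Gamma(3, 725/32)
obs 4: x=0 → posterior Inverse-Gamma(7/2, 761/32)
obs 5: x=-3 → posterior Inverse-Gamma(4, 1085/32)
obs 6: x=8 → posterior Inverse-Gamma(9/2, 1761/32)
obs 7: x=0 → posterior Inverse-Gamma(5, 1797/32)
obs 8: x=-2 → posterior Inverse-Gamma(11/2, 1993/32)
obs 9: x=-7/2 → posterior Inverse-Gamma(6, 2393/32)
obs 10: x=2 → posterior Inverse-Gamma(13/2, 2397/32)

alpha=13/2, beta=2397/32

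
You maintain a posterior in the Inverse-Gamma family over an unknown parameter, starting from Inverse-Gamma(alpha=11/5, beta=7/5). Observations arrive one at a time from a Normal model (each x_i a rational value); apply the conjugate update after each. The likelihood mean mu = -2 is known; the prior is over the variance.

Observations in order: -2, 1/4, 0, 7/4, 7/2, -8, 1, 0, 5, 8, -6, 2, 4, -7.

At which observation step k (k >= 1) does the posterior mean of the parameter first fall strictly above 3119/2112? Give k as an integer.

obs 1: x=-2 → posterior Inverse-Gamma(27/10, 7/5)
obs 2: x=1/4 → posterior Inverse-Gamma(16/5, 629/160)
obs 3: x=0 → posterior Inverse-Gamma(37/10, 949/160)
obs 4: x=7/4 → posterior Inverse-Gamma(21/5, 1037/80)
obs 5: x=7/2 → posterior Inverse-Gamma(47/10, 2247/80)
obs 6: x=-8 → posterior Inverse-Gamma(26/5, 3687/80)
obs 7: x=1 → posterior Inverse-Gamma(57/10, 4047/80)
obs 8: x=0 → posterior Inverse-Gamma(31/5, 4207/80)
obs 9: x=5 → posterior Inverse-Gamma(67/10, 6167/80)
obs 10: x=8 → posterior Inverse-Gamma(36/5, 10167/80)
obs 11: x=-6 → posterior Inverse-Gamma(77/10, 10807/80)
obs 12: x=2 → posterior Inverse-Gamma(41/5, 11447/80)
obs 13: x=4 → posterior Inverse-Gamma(87/10, 12887/80)
obs 14: x=-7 → posterior Inverse-Gamma(46/5, 13887/80)

k = 2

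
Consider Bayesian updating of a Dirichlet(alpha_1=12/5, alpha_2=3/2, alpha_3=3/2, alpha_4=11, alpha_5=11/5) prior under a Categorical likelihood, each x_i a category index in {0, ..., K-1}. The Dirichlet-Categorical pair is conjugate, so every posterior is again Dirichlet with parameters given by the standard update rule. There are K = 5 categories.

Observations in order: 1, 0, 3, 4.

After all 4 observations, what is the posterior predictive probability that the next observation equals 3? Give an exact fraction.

60/113

obs 1: x=1 → posterior Dirichlet(12/5, 5/2, 3/2, 11, 11/5)
obs 2: x=0 → posterior Dirichlet(17/5, 5/2, 3/2, 11, 11/5)
obs 3: x=3 → posterior Dirichlet(17/5, 5/2, 3/2, 12, 11/5)
obs 4: x=4 → posterior Dirichlet(17/5, 5/2, 3/2, 12, 16/5)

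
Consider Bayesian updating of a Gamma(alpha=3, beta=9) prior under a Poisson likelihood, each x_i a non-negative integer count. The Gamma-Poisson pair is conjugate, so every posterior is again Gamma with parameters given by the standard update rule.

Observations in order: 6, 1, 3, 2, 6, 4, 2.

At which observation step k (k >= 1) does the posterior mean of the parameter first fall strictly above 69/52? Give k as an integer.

obs 1: x=6 → posterior Gamma(9, 10)
obs 2: x=1 → posterior Gamma(10, 11)
obs 3: x=3 → posterior Gamma(13, 12)
obs 4: x=2 → posterior Gamma(15, 13)
obs 5: x=6 → posterior Gamma(21, 14)
obs 6: x=4 → posterior Gamma(25, 15)
obs 7: x=2 → posterior Gamma(27, 16)

k = 5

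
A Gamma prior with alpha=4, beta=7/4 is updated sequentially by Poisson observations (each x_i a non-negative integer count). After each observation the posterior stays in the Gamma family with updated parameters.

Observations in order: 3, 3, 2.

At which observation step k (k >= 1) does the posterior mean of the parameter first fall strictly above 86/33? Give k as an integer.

obs 1: x=3 → posterior Gamma(7, 11/4)
obs 2: x=3 → posterior Gamma(10, 15/4)
obs 3: x=2 → posterior Gamma(12, 19/4)

k = 2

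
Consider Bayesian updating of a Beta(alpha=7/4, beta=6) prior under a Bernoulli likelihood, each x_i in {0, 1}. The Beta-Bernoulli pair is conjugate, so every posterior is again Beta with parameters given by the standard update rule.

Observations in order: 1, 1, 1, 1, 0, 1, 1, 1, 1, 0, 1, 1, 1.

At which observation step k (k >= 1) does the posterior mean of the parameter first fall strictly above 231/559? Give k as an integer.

k = 3

obs 1: x=1 → posterior Beta(11/4, 6)
obs 2: x=1 → posterior Beta(15/4, 6)
obs 3: x=1 → posterior Beta(19/4, 6)
obs 4: x=1 → posterior Beta(23/4, 6)
obs 5: x=0 → posterior Beta(23/4, 7)
obs 6: x=1 → posterior Beta(27/4, 7)
obs 7: x=1 → posterior Beta(31/4, 7)
obs 8: x=1 → posterior Beta(35/4, 7)
obs 9: x=1 → posterior Beta(39/4, 7)
obs 10: x=0 → posterior Beta(39/4, 8)
obs 11: x=1 → posterior Beta(43/4, 8)
obs 12: x=1 → posterior Beta(47/4, 8)
obs 13: x=1 → posterior Beta(51/4, 8)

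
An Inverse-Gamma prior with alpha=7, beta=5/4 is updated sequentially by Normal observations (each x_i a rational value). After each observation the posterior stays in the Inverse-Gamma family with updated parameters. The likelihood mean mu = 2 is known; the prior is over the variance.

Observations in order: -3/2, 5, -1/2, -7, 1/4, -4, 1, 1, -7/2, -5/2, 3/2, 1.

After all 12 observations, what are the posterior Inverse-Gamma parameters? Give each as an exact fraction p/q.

alpha=13, beta=3261/32

obs 1: x=-3/2 → posterior Inverse-Gamma(15/2, 59/8)
obs 2: x=5 → posterior Inverse-Gamma(8, 95/8)
obs 3: x=-1/2 → posterior Inverse-Gamma(17/2, 15)
obs 4: x=-7 → posterior Inverse-Gamma(9, 111/2)
obs 5: x=1/4 → posterior Inverse-Gamma(19/2, 1825/32)
obs 6: x=-4 → posterior Inverse-Gamma(10, 2401/32)
obs 7: x=1 → posterior Inverse-Gamma(21/2, 2417/32)
obs 8: x=1 → posterior Inverse-Gamma(11, 2433/32)
obs 9: x=-7/2 → posterior Inverse-Gamma(23/2, 2917/32)
obs 10: x=-5/2 → posterior Inverse-Gamma(12, 3241/32)
obs 11: x=3/2 → posterior Inverse-Gamma(25/2, 3245/32)
obs 12: x=1 → posterior Inverse-Gamma(13, 3261/32)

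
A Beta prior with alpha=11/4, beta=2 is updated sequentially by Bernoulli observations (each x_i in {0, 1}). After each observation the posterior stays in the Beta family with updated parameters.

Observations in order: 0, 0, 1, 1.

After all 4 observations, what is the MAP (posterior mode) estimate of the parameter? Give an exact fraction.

5/9

obs 1: x=0 → posterior Beta(11/4, 3)
obs 2: x=0 → posterior Beta(11/4, 4)
obs 3: x=1 → posterior Beta(15/4, 4)
obs 4: x=1 → posterior Beta(19/4, 4)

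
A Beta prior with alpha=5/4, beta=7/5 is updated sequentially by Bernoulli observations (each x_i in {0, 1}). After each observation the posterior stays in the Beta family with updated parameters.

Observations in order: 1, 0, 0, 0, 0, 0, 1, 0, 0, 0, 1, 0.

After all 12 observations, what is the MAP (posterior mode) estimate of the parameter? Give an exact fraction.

65/253

obs 1: x=1 → posterior Beta(9/4, 7/5)
obs 2: x=0 → posterior Beta(9/4, 12/5)
obs 3: x=0 → posterior Beta(9/4, 17/5)
obs 4: x=0 → posterior Beta(9/4, 22/5)
obs 5: x=0 → posterior Beta(9/4, 27/5)
obs 6: x=0 → posterior Beta(9/4, 32/5)
obs 7: x=1 → posterior Beta(13/4, 32/5)
obs 8: x=0 → posterior Beta(13/4, 37/5)
obs 9: x=0 → posterior Beta(13/4, 42/5)
obs 10: x=0 → posterior Beta(13/4, 47/5)
obs 11: x=1 → posterior Beta(17/4, 47/5)
obs 12: x=0 → posterior Beta(17/4, 52/5)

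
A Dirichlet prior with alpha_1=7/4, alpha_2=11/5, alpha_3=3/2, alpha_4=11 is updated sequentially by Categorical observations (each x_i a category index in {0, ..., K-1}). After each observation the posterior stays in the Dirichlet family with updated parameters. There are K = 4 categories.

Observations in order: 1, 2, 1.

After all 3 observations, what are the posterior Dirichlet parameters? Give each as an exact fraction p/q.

obs 1: x=1 → posterior Dirichlet(7/4, 16/5, 3/2, 11)
obs 2: x=2 → posterior Dirichlet(7/4, 16/5, 5/2, 11)
obs 3: x=1 → posterior Dirichlet(7/4, 21/5, 5/2, 11)

alpha_1=7/4, alpha_2=21/5, alpha_3=5/2, alpha_4=11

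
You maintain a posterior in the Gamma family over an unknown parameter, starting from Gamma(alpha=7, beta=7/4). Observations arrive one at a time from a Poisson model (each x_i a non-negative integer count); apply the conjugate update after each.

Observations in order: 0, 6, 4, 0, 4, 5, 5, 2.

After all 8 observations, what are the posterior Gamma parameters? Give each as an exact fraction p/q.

alpha=33, beta=39/4

obs 1: x=0 → posterior Gamma(7, 11/4)
obs 2: x=6 → posterior Gamma(13, 15/4)
obs 3: x=4 → posterior Gamma(17, 19/4)
obs 4: x=0 → posterior Gamma(17, 23/4)
obs 5: x=4 → posterior Gamma(21, 27/4)
obs 6: x=5 → posterior Gamma(26, 31/4)
obs 7: x=5 → posterior Gamma(31, 35/4)
obs 8: x=2 → posterior Gamma(33, 39/4)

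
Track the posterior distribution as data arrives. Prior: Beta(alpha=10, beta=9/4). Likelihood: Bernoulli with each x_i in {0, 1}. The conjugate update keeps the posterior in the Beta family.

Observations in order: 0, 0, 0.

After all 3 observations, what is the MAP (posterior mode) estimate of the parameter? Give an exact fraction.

36/53

obs 1: x=0 → posterior Beta(10, 13/4)
obs 2: x=0 → posterior Beta(10, 17/4)
obs 3: x=0 → posterior Beta(10, 21/4)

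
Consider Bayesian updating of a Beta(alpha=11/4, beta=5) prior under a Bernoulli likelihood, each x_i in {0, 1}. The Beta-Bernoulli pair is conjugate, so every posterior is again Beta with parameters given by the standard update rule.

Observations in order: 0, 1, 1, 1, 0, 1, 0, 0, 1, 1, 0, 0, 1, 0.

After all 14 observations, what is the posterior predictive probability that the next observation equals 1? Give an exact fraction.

13/29

obs 1: x=0 → posterior Beta(11/4, 6)
obs 2: x=1 → posterior Beta(15/4, 6)
obs 3: x=1 → posterior Beta(19/4, 6)
obs 4: x=1 → posterior Beta(23/4, 6)
obs 5: x=0 → posterior Beta(23/4, 7)
obs 6: x=1 → posterior Beta(27/4, 7)
obs 7: x=0 → posterior Beta(27/4, 8)
obs 8: x=0 → posterior Beta(27/4, 9)
obs 9: x=1 → posterior Beta(31/4, 9)
obs 10: x=1 → posterior Beta(35/4, 9)
obs 11: x=0 → posterior Beta(35/4, 10)
obs 12: x=0 → posterior Beta(35/4, 11)
obs 13: x=1 → posterior Beta(39/4, 11)
obs 14: x=0 → posterior Beta(39/4, 12)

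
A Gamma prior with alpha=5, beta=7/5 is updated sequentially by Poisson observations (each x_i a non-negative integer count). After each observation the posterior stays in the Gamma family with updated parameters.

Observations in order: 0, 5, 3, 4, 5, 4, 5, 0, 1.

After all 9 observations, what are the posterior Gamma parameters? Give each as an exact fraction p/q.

obs 1: x=0 → posterior Gamma(5, 12/5)
obs 2: x=5 → posterior Gamma(10, 17/5)
obs 3: x=3 → posterior Gamma(13, 22/5)
obs 4: x=4 → posterior Gamma(17, 27/5)
obs 5: x=5 → posterior Gamma(22, 32/5)
obs 6: x=4 → posterior Gamma(26, 37/5)
obs 7: x=5 → posterior Gamma(31, 42/5)
obs 8: x=0 → posterior Gamma(31, 47/5)
obs 9: x=1 → posterior Gamma(32, 52/5)

alpha=32, beta=52/5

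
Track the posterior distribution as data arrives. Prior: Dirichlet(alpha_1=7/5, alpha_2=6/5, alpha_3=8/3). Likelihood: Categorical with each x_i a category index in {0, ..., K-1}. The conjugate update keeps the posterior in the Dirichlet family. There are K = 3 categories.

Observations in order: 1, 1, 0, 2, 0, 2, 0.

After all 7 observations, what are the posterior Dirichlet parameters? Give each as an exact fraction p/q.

obs 1: x=1 → posterior Dirichlet(7/5, 11/5, 8/3)
obs 2: x=1 → posterior Dirichlet(7/5, 16/5, 8/3)
obs 3: x=0 → posterior Dirichlet(12/5, 16/5, 8/3)
obs 4: x=2 → posterior Dirichlet(12/5, 16/5, 11/3)
obs 5: x=0 → posterior Dirichlet(17/5, 16/5, 11/3)
obs 6: x=2 → posterior Dirichlet(17/5, 16/5, 14/3)
obs 7: x=0 → posterior Dirichlet(22/5, 16/5, 14/3)

alpha_1=22/5, alpha_2=16/5, alpha_3=14/3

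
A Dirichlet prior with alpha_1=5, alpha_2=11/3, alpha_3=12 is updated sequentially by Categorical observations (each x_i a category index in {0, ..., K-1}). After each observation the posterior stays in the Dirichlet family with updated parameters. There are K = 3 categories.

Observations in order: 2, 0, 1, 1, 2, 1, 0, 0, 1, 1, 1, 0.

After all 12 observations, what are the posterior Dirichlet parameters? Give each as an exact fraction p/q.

alpha_1=9, alpha_2=29/3, alpha_3=14

obs 1: x=2 → posterior Dirichlet(5, 11/3, 13)
obs 2: x=0 → posterior Dirichlet(6, 11/3, 13)
obs 3: x=1 → posterior Dirichlet(6, 14/3, 13)
obs 4: x=1 → posterior Dirichlet(6, 17/3, 13)
obs 5: x=2 → posterior Dirichlet(6, 17/3, 14)
obs 6: x=1 → posterior Dirichlet(6, 20/3, 14)
obs 7: x=0 → posterior Dirichlet(7, 20/3, 14)
obs 8: x=0 → posterior Dirichlet(8, 20/3, 14)
obs 9: x=1 → posterior Dirichlet(8, 23/3, 14)
obs 10: x=1 → posterior Dirichlet(8, 26/3, 14)
obs 11: x=1 → posterior Dirichlet(8, 29/3, 14)
obs 12: x=0 → posterior Dirichlet(9, 29/3, 14)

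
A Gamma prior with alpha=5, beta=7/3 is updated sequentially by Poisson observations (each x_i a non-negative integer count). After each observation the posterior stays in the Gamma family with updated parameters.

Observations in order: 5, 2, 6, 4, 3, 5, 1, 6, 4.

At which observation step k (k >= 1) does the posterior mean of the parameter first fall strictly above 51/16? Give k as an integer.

k = 3

obs 1: x=5 → posterior Gamma(10, 10/3)
obs 2: x=2 → posterior Gamma(12, 13/3)
obs 3: x=6 → posterior Gamma(18, 16/3)
obs 4: x=4 → posterior Gamma(22, 19/3)
obs 5: x=3 → posterior Gamma(25, 22/3)
obs 6: x=5 → posterior Gamma(30, 25/3)
obs 7: x=1 → posterior Gamma(31, 28/3)
obs 8: x=6 → posterior Gamma(37, 31/3)
obs 9: x=4 → posterior Gamma(41, 34/3)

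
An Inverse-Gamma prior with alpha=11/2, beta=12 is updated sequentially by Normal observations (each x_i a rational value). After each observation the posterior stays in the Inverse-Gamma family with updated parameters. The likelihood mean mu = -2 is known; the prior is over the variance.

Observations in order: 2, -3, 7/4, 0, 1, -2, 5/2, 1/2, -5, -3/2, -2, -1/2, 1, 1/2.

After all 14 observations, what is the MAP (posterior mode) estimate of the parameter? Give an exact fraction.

647/144

obs 1: x=2 → posterior Inverse-Gamma(6, 20)
obs 2: x=-3 → posterior Inverse-Gamma(13/2, 41/2)
obs 3: x=7/4 → posterior Inverse-Gamma(7, 881/32)
obs 4: x=0 → posterior Inverse-Gamma(15/2, 945/32)
obs 5: x=1 → posterior Inverse-Gamma(8, 1089/32)
obs 6: x=-2 → posterior Inverse-Gamma(17/2, 1089/32)
obs 7: x=5/2 → posterior Inverse-Gamma(9, 1413/32)
obs 8: x=1/2 → posterior Inverse-Gamma(19/2, 1513/32)
obs 9: x=-5 → posterior Inverse-Gamma(10, 1657/32)
obs 10: x=-3/2 → posterior Inverse-Gamma(21/2, 1661/32)
obs 11: x=-2 → posterior Inverse-Gamma(11, 1661/32)
obs 12: x=-1/2 → posterior Inverse-Gamma(23/2, 1697/32)
obs 13: x=1 → posterior Inverse-Gamma(12, 1841/32)
obs 14: x=1/2 → posterior Inverse-Gamma(25/2, 1941/32)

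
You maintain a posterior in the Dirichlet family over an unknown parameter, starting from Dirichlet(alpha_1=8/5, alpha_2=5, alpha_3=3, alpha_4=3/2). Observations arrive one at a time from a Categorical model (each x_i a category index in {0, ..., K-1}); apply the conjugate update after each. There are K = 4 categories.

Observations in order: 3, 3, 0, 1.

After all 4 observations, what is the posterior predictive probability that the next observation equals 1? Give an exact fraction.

60/151

obs 1: x=3 → posterior Dirichlet(8/5, 5, 3, 5/2)
obs 2: x=3 → posterior Dirichlet(8/5, 5, 3, 7/2)
obs 3: x=0 → posterior Dirichlet(13/5, 5, 3, 7/2)
obs 4: x=1 → posterior Dirichlet(13/5, 6, 3, 7/2)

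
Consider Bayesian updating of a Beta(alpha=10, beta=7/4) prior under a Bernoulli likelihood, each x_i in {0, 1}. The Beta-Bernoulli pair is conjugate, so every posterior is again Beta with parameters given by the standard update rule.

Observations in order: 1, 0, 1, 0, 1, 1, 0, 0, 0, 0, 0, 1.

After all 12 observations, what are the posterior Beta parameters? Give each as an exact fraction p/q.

obs 1: x=1 → posterior Beta(11, 7/4)
obs 2: x=0 → posterior Beta(11, 11/4)
obs 3: x=1 → posterior Beta(12, 11/4)
obs 4: x=0 → posterior Beta(12, 15/4)
obs 5: x=1 → posterior Beta(13, 15/4)
obs 6: x=1 → posterior Beta(14, 15/4)
obs 7: x=0 → posterior Beta(14, 19/4)
obs 8: x=0 → posterior Beta(14, 23/4)
obs 9: x=0 → posterior Beta(14, 27/4)
obs 10: x=0 → posterior Beta(14, 31/4)
obs 11: x=0 → posterior Beta(14, 35/4)
obs 12: x=1 → posterior Beta(15, 35/4)

alpha=15, beta=35/4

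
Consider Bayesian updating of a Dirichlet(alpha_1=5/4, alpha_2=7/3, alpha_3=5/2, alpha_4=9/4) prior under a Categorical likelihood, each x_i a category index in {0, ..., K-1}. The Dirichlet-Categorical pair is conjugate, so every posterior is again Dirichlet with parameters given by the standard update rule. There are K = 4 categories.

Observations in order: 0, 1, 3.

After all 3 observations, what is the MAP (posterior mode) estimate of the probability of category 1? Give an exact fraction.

7/22

obs 1: x=0 → posterior Dirichlet(9/4, 7/3, 5/2, 9/4)
obs 2: x=1 → posterior Dirichlet(9/4, 10/3, 5/2, 9/4)
obs 3: x=3 → posterior Dirichlet(9/4, 10/3, 5/2, 13/4)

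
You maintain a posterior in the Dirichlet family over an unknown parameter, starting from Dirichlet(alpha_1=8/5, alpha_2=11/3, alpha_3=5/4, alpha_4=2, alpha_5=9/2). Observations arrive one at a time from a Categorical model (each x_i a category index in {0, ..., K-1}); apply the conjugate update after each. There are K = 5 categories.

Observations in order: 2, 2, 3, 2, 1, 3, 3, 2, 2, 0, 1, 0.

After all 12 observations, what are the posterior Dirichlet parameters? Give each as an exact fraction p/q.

alpha_1=18/5, alpha_2=17/3, alpha_3=25/4, alpha_4=5, alpha_5=9/2

obs 1: x=2 → posterior Dirichlet(8/5, 11/3, 9/4, 2, 9/2)
obs 2: x=2 → posterior Dirichlet(8/5, 11/3, 13/4, 2, 9/2)
obs 3: x=3 → posterior Dirichlet(8/5, 11/3, 13/4, 3, 9/2)
obs 4: x=2 → posterior Dirichlet(8/5, 11/3, 17/4, 3, 9/2)
obs 5: x=1 → posterior Dirichlet(8/5, 14/3, 17/4, 3, 9/2)
obs 6: x=3 → posterior Dirichlet(8/5, 14/3, 17/4, 4, 9/2)
obs 7: x=3 → posterior Dirichlet(8/5, 14/3, 17/4, 5, 9/2)
obs 8: x=2 → posterior Dirichlet(8/5, 14/3, 21/4, 5, 9/2)
obs 9: x=2 → posterior Dirichlet(8/5, 14/3, 25/4, 5, 9/2)
obs 10: x=0 → posterior Dirichlet(13/5, 14/3, 25/4, 5, 9/2)
obs 11: x=1 → posterior Dirichlet(13/5, 17/3, 25/4, 5, 9/2)
obs 12: x=0 → posterior Dirichlet(18/5, 17/3, 25/4, 5, 9/2)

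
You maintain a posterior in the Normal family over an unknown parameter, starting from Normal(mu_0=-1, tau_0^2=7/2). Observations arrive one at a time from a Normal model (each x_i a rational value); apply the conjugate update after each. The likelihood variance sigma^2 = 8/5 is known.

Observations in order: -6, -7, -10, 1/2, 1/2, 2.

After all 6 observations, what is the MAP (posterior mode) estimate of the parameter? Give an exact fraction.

obs 1: x=-6 → posterior Normal(-226/51, 56/51)
obs 2: x=-7 → posterior Normal(-471/86, 28/43)
obs 3: x=-10 → posterior Normal(-821/121, 56/121)
obs 4: x=1/2 → posterior Normal(-1607/312, 14/39)
obs 5: x=1/2 → posterior Normal(-786/191, 56/191)
obs 6: x=2 → posterior Normal(-358/113, 28/113)

-358/113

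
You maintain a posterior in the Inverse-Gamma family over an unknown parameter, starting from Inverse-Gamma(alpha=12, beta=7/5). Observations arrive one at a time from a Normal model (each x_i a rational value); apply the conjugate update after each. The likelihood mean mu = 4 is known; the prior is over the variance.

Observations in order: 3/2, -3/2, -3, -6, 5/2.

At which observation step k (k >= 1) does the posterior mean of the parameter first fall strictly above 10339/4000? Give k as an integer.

obs 1: x=3/2 → posterior Inverse-Gamma(25/2, 181/40)
obs 2: x=-3/2 → posterior Inverse-Gamma(13, 393/20)
obs 3: x=-3 → posterior Inverse-Gamma(27/2, 883/20)
obs 4: x=-6 → posterior Inverse-Gamma(14, 1883/20)
obs 5: x=5/2 → posterior Inverse-Gamma(29/2, 3811/40)

k = 3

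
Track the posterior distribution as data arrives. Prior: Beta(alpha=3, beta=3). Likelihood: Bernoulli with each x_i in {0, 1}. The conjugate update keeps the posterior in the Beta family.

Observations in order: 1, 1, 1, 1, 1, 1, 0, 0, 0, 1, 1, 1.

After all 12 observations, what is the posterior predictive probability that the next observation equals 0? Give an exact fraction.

obs 1: x=1 → posterior Beta(4, 3)
obs 2: x=1 → posterior Beta(5, 3)
obs 3: x=1 → posterior Beta(6, 3)
obs 4: x=1 → posterior Beta(7, 3)
obs 5: x=1 → posterior Beta(8, 3)
obs 6: x=1 → posterior Beta(9, 3)
obs 7: x=0 → posterior Beta(9, 4)
obs 8: x=0 → posterior Beta(9, 5)
obs 9: x=0 → posterior Beta(9, 6)
obs 10: x=1 → posterior Beta(10, 6)
obs 11: x=1 → posterior Beta(11, 6)
obs 12: x=1 → posterior Beta(12, 6)

1/3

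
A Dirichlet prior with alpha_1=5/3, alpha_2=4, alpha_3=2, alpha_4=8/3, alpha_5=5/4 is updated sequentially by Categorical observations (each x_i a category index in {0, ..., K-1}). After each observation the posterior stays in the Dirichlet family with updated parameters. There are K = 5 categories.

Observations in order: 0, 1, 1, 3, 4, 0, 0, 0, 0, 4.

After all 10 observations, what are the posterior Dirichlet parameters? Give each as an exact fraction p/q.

alpha_1=20/3, alpha_2=6, alpha_3=2, alpha_4=11/3, alpha_5=13/4

obs 1: x=0 → posterior Dirichlet(8/3, 4, 2, 8/3, 5/4)
obs 2: x=1 → posterior Dirichlet(8/3, 5, 2, 8/3, 5/4)
obs 3: x=1 → posterior Dirichlet(8/3, 6, 2, 8/3, 5/4)
obs 4: x=3 → posterior Dirichlet(8/3, 6, 2, 11/3, 5/4)
obs 5: x=4 → posterior Dirichlet(8/3, 6, 2, 11/3, 9/4)
obs 6: x=0 → posterior Dirichlet(11/3, 6, 2, 11/3, 9/4)
obs 7: x=0 → posterior Dirichlet(14/3, 6, 2, 11/3, 9/4)
obs 8: x=0 → posterior Dirichlet(17/3, 6, 2, 11/3, 9/4)
obs 9: x=0 → posterior Dirichlet(20/3, 6, 2, 11/3, 9/4)
obs 10: x=4 → posterior Dirichlet(20/3, 6, 2, 11/3, 13/4)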